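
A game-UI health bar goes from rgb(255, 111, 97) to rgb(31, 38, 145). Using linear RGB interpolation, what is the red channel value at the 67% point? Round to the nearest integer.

R = 255 + 0.67 × (31 − 255) = 104.92 → 105

105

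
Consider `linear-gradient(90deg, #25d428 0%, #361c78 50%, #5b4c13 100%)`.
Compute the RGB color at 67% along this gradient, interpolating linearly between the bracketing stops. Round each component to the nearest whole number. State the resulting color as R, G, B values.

67% lies between the 50% and 100% stops, so the local fraction is t = (67 − 50)/(100 − 50) = 17/50 ≈ 0.34.
#361c78 → (54, 28, 120); #5b4c13 → (91, 76, 19).
R = 54 + 0.34 × (91 − 54) = 66.58 → 67
G = 28 + 0.34 × (76 − 28) = 44.32 → 44
B = 120 + 0.34 × (19 − 120) = 85.66 → 86

(67, 44, 86)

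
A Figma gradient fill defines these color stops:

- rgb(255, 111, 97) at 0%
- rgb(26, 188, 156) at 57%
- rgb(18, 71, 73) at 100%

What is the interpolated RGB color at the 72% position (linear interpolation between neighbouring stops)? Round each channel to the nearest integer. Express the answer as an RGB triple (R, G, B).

72% lies between the 57% and 100% stops, so the local fraction is t = (72 − 57)/(100 − 57) = 15/43 ≈ 0.3488.
R = 26 + 0.3488 × (18 − 26) = 23.21 → 23
G = 188 + 0.3488 × (71 − 188) = 147.19 → 147
B = 156 + 0.3488 × (73 − 156) = 127.05 → 127

(23, 147, 127)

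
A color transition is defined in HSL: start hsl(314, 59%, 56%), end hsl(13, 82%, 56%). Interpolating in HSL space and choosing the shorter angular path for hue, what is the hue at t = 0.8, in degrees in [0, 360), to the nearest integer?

1

Hue: 13 − 314 = -301°, but |-301| > 180 so the shorter arc goes the other way: Δh = -301 + 360 = 59°.
H = 314 + 0.8 × (59) = 361.2 → 361 → 361 mod 360 = 1°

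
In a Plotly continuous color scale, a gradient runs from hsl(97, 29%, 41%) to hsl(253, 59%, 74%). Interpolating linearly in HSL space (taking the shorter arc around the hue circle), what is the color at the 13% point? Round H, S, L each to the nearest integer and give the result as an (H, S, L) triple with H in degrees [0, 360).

(117, 33, 45)

Hue arc: Δh = 253 − 97 = 156° (|Δh| ≤ 180, already the shorter path).
H = 97 + 0.13 × (156) = 117.28 → 117°
S = 29 + 0.13 × (59 − 29) = 32.9 → 33%
L = 41 + 0.13 × (74 − 41) = 45.29 → 45%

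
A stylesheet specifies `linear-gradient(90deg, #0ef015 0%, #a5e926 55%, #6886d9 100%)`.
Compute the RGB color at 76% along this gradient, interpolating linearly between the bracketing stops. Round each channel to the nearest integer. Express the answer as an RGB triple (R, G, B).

76% lies between the 55% and 100% stops, so the local fraction is t = (76 − 55)/(100 − 55) = 21/45 ≈ 0.4667.
#a5e926 → (165, 233, 38); #6886d9 → (104, 134, 217).
R = 165 + 0.4667 × (104 − 165) = 136.531 → 137
G = 233 + 0.4667 × (134 − 233) = 186.797 → 187
B = 38 + 0.4667 × (217 − 38) = 121.539 → 122

(137, 187, 122)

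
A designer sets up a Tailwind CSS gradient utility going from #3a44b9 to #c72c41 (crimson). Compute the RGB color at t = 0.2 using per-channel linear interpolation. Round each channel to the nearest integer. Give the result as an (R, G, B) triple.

#3a44b9 → (58, 68, 185); #c72c41 → (199, 44, 65).
R = 58 + 0.2 × (199 − 58) = 58 + 0.2 × 141 = 86.2 → 86
G = 68 + 0.2 × (44 − 68) = 68 + 0.2 × -24 = 63.2 → 63
B = 185 + 0.2 × (65 − 185) = 185 + 0.2 × -120 = 161 → 161

(86, 63, 161)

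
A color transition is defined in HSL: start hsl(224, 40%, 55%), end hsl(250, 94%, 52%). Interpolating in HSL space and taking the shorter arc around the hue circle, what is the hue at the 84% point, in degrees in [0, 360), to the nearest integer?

Hue arc: Δh = 250 − 224 = 26° (|Δh| ≤ 180, already the shorter path).
H = 224 + 0.84 × (26) = 245.84 → 246°

246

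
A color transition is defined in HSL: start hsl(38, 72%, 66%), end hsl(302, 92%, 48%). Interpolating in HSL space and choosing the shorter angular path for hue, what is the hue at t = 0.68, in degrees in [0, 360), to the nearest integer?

Hue: 302 − 38 = 264°, but |264| > 180 so the shorter arc goes the other way: Δh = 264 − 360 = -96°.
H = 38 + 0.68 × (-96) = -27.28 → -27 → -27 mod 360 = 333°

333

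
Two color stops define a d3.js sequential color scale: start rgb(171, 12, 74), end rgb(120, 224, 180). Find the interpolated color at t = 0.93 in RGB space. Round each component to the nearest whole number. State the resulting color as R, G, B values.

R = 171 + 0.93 × (120 − 171) = 171 + 0.93 × -51 = 123.57 → 124
G = 12 + 0.93 × (224 − 12) = 12 + 0.93 × 212 = 209.16 → 209
B = 74 + 0.93 × (180 − 74) = 74 + 0.93 × 106 = 172.58 → 173
So the blended color is (124, 209, 173), about #7cd1ad.

(124, 209, 173)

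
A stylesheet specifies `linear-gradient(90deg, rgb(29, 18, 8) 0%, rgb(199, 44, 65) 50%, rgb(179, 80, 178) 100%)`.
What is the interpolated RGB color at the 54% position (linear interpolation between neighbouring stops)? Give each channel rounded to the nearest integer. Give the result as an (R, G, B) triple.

(197, 47, 74)

54% lies between the 50% and 100% stops, so the local fraction is t = (54 − 50)/(100 − 50) = 4/50 ≈ 0.08.
R = 199 + 0.08 × (179 − 199) = 197.4 → 197
G = 44 + 0.08 × (80 − 44) = 46.88 → 47
B = 65 + 0.08 × (178 − 65) = 74.04 → 74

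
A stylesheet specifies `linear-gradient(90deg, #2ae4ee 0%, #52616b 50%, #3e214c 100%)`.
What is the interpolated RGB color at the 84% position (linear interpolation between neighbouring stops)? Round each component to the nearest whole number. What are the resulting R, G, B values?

(68, 53, 86)

84% lies between the 50% and 100% stops, so the local fraction is t = (84 − 50)/(100 − 50) = 34/50 ≈ 0.68.
#52616b → (82, 97, 107); #3e214c → (62, 33, 76).
R = 82 + 0.68 × (62 − 82) = 68.4 → 68
G = 97 + 0.68 × (33 − 97) = 53.48 → 53
B = 107 + 0.68 × (76 − 107) = 85.92 → 86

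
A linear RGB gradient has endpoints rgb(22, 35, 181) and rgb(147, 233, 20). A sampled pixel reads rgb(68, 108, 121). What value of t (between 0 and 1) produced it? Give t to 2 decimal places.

0.37

Invert the lerp on the G channel (largest span, 198): t = (108 − 35) / (233 − 35) = 73/198 = 0.36869.
Check on R: (68 − 22)/(147 − 22) = 0.368 ✓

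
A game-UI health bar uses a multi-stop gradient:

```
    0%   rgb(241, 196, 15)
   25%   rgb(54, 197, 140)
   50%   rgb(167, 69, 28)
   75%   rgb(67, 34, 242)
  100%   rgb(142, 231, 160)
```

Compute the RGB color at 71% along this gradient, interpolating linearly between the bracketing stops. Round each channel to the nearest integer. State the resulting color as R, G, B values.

(83, 40, 208)

71% lies between the 50% and 75% stops, so the local fraction is t = (71 − 50)/(75 − 50) = 21/25 ≈ 0.84.
R = 167 + 0.84 × (67 − 167) = 83 → 83
G = 69 + 0.84 × (34 − 69) = 39.6 → 40
B = 28 + 0.84 × (242 − 28) = 207.76 → 208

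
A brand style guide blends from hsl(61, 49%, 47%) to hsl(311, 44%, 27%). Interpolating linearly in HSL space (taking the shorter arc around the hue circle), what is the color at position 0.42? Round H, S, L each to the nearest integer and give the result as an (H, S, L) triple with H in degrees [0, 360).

(15, 47, 39)

Hue: 311 − 61 = 250°, but |250| > 180 so the shorter arc goes the other way: Δh = 250 − 360 = -110°.
H = 61 + 0.42 × (-110) = 14.8 → 15°
S = 49 + 0.42 × (44 − 49) = 46.9 → 47%
L = 47 + 0.42 × (27 − 47) = 38.6 → 39%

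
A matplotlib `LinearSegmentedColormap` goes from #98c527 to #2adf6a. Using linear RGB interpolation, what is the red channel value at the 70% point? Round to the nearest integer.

R₁ = 152 (from #98c527), R₂ = 42 (from #2adf6a).
R = 152 + 0.7 × (42 − 152) = 75 → 75

75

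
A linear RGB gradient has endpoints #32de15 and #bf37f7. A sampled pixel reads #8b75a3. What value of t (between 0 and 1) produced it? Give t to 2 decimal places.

Invert the lerp on the B channel (largest span, 226): t = (163 − 21) / (247 − 21) = 142/226 = 0.62832.
Check on R: (139 − 50)/(191 − 50) = 0.6312 ✓

0.63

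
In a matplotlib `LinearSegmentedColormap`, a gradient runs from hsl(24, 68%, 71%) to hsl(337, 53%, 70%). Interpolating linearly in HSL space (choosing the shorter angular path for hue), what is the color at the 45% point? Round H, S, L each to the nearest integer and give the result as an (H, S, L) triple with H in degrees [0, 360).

Hue: 337 − 24 = 313°, but |313| > 180 so the shorter arc goes the other way: Δh = 313 − 360 = -47°.
H = 24 + 0.45 × (-47) = 2.85 → 3°
S = 68 + 0.45 × (53 − 68) = 61.25 → 61%
L = 71 + 0.45 × (70 − 71) = 70.55 → 71%

(3, 61, 71)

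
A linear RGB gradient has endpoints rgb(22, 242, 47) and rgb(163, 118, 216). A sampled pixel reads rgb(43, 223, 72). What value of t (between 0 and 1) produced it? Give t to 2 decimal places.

Invert the lerp on the B channel (largest span, 169): t = (72 − 47) / (216 − 47) = 25/169 = 0.14793.
Check on R: (43 − 22)/(163 − 22) = 0.1489 ✓

0.15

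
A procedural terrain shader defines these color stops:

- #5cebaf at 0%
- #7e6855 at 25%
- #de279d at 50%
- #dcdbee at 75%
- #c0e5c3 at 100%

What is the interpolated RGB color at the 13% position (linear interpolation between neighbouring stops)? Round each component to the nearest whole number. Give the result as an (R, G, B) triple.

13% lies between the 0% and 25% stops, so the local fraction is t = (13 − 0)/(25 − 0) = 13/25 ≈ 0.52.
#5cebaf → (92, 235, 175); #7e6855 → (126, 104, 85).
R = 92 + 0.52 × (126 − 92) = 109.68 → 110
G = 235 + 0.52 × (104 − 235) = 166.88 → 167
B = 175 + 0.52 × (85 − 175) = 128.2 → 128

(110, 167, 128)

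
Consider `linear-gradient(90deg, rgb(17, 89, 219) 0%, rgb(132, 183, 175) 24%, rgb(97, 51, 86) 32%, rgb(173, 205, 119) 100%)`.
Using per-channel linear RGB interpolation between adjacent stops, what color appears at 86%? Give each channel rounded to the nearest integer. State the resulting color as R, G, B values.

86% lies between the 32% and 100% stops, so the local fraction is t = (86 − 32)/(100 − 32) = 54/68 ≈ 0.7941.
R = 97 + 0.7941 × (173 − 97) = 157.352 → 157
G = 51 + 0.7941 × (205 − 51) = 173.291 → 173
B = 86 + 0.7941 × (119 − 86) = 112.205 → 112

(157, 173, 112)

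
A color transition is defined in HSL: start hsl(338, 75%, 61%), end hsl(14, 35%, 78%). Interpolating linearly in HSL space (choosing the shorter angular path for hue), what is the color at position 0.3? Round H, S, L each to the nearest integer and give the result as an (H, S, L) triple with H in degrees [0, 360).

Hue: 14 − 338 = -324°, but |-324| > 180 so the shorter arc goes the other way: Δh = -324 + 360 = 36°.
H = 338 + 0.3 × (36) = 348.8 → 349°
S = 75 + 0.3 × (35 − 75) = 63 → 63%
L = 61 + 0.3 × (78 − 61) = 66.1 → 66%

(349, 63, 66)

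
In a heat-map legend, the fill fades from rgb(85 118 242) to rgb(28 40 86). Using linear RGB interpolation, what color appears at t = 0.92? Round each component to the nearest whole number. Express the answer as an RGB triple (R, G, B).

(33, 46, 98)

R = 85 + 0.92 × (28 − 85) = 85 + 0.92 × -57 = 32.56 → 33
G = 118 + 0.92 × (40 − 118) = 118 + 0.92 × -78 = 46.24 → 46
B = 242 + 0.92 × (86 − 242) = 242 + 0.92 × -156 = 98.48 → 98
So the blended color is (33, 46, 98), about #212e62.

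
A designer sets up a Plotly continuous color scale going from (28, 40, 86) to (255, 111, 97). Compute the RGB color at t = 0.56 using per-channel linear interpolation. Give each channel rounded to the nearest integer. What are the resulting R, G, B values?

(155, 80, 92)

R = 28 + 0.56 × (255 − 28) = 28 + 0.56 × 227 = 155.12 → 155
G = 40 + 0.56 × (111 − 40) = 40 + 0.56 × 71 = 79.76 → 80
B = 86 + 0.56 × (97 − 86) = 86 + 0.56 × 11 = 92.16 → 92
So the blended color is (155, 80, 92), about #9b505c.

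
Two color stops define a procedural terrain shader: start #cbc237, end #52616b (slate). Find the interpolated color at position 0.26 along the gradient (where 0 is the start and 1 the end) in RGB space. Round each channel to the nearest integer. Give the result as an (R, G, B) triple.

#cbc237 → (203, 194, 55); #52616b → (82, 97, 107).
R = 203 + 0.26 × (82 − 203) = 203 + 0.26 × -121 = 171.54 → 172
G = 194 + 0.26 × (97 − 194) = 194 + 0.26 × -97 = 168.78 → 169
B = 55 + 0.26 × (107 − 55) = 55 + 0.26 × 52 = 68.52 → 69

(172, 169, 69)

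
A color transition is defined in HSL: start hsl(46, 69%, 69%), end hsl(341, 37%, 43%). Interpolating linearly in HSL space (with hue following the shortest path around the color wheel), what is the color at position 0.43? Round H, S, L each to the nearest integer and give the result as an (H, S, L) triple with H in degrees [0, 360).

(18, 55, 58)

Hue: 341 − 46 = 295°, but |295| > 180 so the shorter arc goes the other way: Δh = 295 − 360 = -65°.
H = 46 + 0.43 × (-65) = 18.05 → 18°
S = 69 + 0.43 × (37 − 69) = 55.24 → 55%
L = 69 + 0.43 × (43 − 69) = 57.82 → 58%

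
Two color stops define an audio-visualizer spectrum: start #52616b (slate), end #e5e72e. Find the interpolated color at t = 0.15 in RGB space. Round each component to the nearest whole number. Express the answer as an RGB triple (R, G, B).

#52616b → (82, 97, 107); #e5e72e → (229, 231, 46).
R = 82 + 0.15 × (229 − 82) = 82 + 0.15 × 147 = 104.05 → 104
G = 97 + 0.15 × (231 − 97) = 97 + 0.15 × 134 = 117.1 → 117
B = 107 + 0.15 × (46 − 107) = 107 + 0.15 × -61 = 97.85 → 98
So the blended color is (104, 117, 98), about #687562.

(104, 117, 98)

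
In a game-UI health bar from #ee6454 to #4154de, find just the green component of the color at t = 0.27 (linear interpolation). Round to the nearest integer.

96

G₁ = 100 (from #ee6454), G₂ = 84 (from #4154de).
G = 100 + 0.27 × (84 − 100) = 95.68 → 96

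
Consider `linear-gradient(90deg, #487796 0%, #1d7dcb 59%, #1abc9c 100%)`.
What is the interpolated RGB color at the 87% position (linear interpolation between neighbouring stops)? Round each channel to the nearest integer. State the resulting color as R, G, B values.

(27, 168, 171)

87% lies between the 59% and 100% stops, so the local fraction is t = (87 − 59)/(100 − 59) = 28/41 ≈ 0.6829.
#1d7dcb → (29, 125, 203); #1abc9c → (26, 188, 156).
R = 29 + 0.6829 × (26 − 29) = 26.951 → 27
G = 125 + 0.6829 × (188 − 125) = 168.023 → 168
B = 203 + 0.6829 × (156 − 203) = 170.904 → 171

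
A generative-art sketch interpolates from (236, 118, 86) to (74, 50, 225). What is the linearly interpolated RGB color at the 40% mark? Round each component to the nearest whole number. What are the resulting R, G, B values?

(171, 91, 142)

40% corresponds to t = 0.4.
R = 236 + 0.4 × (74 − 236) = 236 + 0.4 × -162 = 171.2 → 171
G = 118 + 0.4 × (50 − 118) = 118 + 0.4 × -68 = 90.8 → 91
B = 86 + 0.4 × (225 − 86) = 86 + 0.4 × 139 = 141.6 → 142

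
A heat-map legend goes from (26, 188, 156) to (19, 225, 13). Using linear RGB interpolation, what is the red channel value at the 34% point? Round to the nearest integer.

24

R = 26 + 0.34 × (19 − 26) = 23.62 → 24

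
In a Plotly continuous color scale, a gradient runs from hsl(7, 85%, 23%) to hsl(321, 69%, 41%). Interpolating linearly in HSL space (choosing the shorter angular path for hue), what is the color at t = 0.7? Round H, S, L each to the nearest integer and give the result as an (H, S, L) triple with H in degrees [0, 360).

(335, 74, 36)

Hue: 321 − 7 = 314°, but |314| > 180 so the shorter arc goes the other way: Δh = 314 − 360 = -46°.
H = 7 + 0.7 × (-46) = -25.2 → -25 → -25 mod 360 = 335°
S = 85 + 0.7 × (69 − 85) = 73.8 → 74%
L = 23 + 0.7 × (41 − 23) = 35.6 → 36%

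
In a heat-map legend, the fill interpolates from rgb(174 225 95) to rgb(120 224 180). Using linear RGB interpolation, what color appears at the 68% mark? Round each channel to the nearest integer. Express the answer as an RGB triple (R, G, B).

68% corresponds to t = 0.68.
R = 174 + 0.68 × (120 − 174) = 174 + 0.68 × -54 = 137.28 → 137
G = 225 + 0.68 × (224 − 225) = 225 + 0.68 × -1 = 224.32 → 224
B = 95 + 0.68 × (180 − 95) = 95 + 0.68 × 85 = 152.8 → 153

(137, 224, 153)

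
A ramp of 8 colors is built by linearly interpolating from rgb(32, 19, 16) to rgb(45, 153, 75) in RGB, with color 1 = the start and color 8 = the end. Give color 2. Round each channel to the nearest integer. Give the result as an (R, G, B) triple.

(34, 38, 24)

With 8 swatches and endpoints inclusive, swatch 2 sits at t = (2 − 1)/(8 − 1) = 1/7 ≈ 0.1429.
R = 32 + 0.1429 × (45 − 32) = 33.858 → 34
G = 19 + 0.1429 × (153 − 19) = 38.149 → 38
B = 16 + 0.1429 × (75 − 16) = 24.431 → 24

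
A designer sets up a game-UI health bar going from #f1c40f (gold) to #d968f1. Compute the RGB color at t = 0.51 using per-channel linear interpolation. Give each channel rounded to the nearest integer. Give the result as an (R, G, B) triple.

#f1c40f → (241, 196, 15); #d968f1 → (217, 104, 241).
R = 241 + 0.51 × (217 − 241) = 241 + 0.51 × -24 = 228.76 → 229
G = 196 + 0.51 × (104 − 196) = 196 + 0.51 × -92 = 149.08 → 149
B = 15 + 0.51 × (241 − 15) = 15 + 0.51 × 226 = 130.26 → 130

(229, 149, 130)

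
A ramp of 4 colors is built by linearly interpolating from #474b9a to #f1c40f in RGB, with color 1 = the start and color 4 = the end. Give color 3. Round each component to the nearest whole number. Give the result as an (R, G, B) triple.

(184, 156, 61)

With 4 swatches and endpoints inclusive, swatch 3 sits at t = (3 − 1)/(4 − 1) = 2/3 ≈ 0.6667.
#474b9a → (71, 75, 154); #f1c40f → (241, 196, 15).
R = 71 + 0.6667 × (241 − 71) = 184.339 → 184
G = 75 + 0.6667 × (196 − 75) = 155.671 → 156
B = 154 + 0.6667 × (15 − 154) = 61.329 → 61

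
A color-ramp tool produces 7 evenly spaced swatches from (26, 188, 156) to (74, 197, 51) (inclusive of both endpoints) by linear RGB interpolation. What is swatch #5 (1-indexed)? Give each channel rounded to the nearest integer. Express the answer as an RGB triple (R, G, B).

With 7 swatches and endpoints inclusive, swatch 5 sits at t = (5 − 1)/(7 − 1) = 4/6 ≈ 0.6667.
R = 26 + 0.6667 × (74 − 26) = 58.002 → 58
G = 188 + 0.6667 × (197 − 188) = 194 → 194
B = 156 + 0.6667 × (51 − 156) = 85.996 → 86

(58, 194, 86)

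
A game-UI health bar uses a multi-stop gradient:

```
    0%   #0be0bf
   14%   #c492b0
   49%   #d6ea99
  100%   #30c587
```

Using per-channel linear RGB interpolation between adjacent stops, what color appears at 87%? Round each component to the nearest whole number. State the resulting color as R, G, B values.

87% lies between the 49% and 100% stops, so the local fraction is t = (87 − 49)/(100 − 49) = 38/51 ≈ 0.7451.
#d6ea99 → (214, 234, 153); #30c587 → (48, 197, 135).
R = 214 + 0.7451 × (48 − 214) = 90.313 → 90
G = 234 + 0.7451 × (197 − 234) = 206.431 → 206
B = 153 + 0.7451 × (135 − 153) = 139.588 → 140

(90, 206, 140)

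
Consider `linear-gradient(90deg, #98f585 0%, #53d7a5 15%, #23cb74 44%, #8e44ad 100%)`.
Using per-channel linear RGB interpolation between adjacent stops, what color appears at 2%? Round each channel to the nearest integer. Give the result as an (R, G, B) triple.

2% lies between the 0% and 15% stops, so the local fraction is t = (2 − 0)/(15 − 0) = 2/15 ≈ 0.1333.
#98f585 → (152, 245, 133); #53d7a5 → (83, 215, 165).
R = 152 + 0.1333 × (83 − 152) = 142.802 → 143
G = 245 + 0.1333 × (215 − 245) = 241.001 → 241
B = 133 + 0.1333 × (165 − 133) = 137.266 → 137

(143, 241, 137)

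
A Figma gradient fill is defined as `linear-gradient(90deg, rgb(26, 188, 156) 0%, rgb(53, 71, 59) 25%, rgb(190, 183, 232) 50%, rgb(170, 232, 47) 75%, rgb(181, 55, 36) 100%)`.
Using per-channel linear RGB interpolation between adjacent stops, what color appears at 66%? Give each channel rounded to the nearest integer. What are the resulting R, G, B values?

(177, 214, 114)

66% lies between the 50% and 75% stops, so the local fraction is t = (66 − 50)/(75 − 50) = 16/25 ≈ 0.64.
R = 190 + 0.64 × (170 − 190) = 177.2 → 177
G = 183 + 0.64 × (232 − 183) = 214.36 → 214
B = 232 + 0.64 × (47 − 232) = 113.6 → 114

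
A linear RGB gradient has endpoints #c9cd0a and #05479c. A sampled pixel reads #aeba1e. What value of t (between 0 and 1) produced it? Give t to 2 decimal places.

Invert the lerp on the R channel (largest span, 196): t = (174 − 201) / (5 − 201) = -27/-196 = 0.13776.
Check on G: (186 − 205)/(71 − 205) = 0.1418 ✓

0.14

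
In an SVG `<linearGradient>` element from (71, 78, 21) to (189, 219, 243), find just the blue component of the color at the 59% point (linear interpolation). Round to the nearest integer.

B = 21 + 0.59 × (243 − 21) = 151.98 → 152

152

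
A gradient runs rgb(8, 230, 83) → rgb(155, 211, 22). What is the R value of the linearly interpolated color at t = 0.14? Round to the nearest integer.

R = 8 + 0.14 × (155 − 8) = 28.58 → 29

29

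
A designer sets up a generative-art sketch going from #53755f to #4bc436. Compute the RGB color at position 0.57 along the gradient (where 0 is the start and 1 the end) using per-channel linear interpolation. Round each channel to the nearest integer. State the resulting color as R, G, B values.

#53755f → (83, 117, 95); #4bc436 → (75, 196, 54).
R = 83 + 0.57 × (75 − 83) = 83 + 0.57 × -8 = 78.44 → 78
G = 117 + 0.57 × (196 − 117) = 117 + 0.57 × 79 = 162.03 → 162
B = 95 + 0.57 × (54 − 95) = 95 + 0.57 × -41 = 71.63 → 72

(78, 162, 72)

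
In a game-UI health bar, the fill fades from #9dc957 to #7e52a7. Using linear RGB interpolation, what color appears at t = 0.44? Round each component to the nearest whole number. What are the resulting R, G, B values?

#9dc957 → (157, 201, 87); #7e52a7 → (126, 82, 167).
R = 157 + 0.44 × (126 − 157) = 157 + 0.44 × -31 = 143.36 → 143
G = 201 + 0.44 × (82 − 201) = 201 + 0.44 × -119 = 148.64 → 149
B = 87 + 0.44 × (167 − 87) = 87 + 0.44 × 80 = 122.2 → 122
So the blended color is (143, 149, 122), about #8f957a.

(143, 149, 122)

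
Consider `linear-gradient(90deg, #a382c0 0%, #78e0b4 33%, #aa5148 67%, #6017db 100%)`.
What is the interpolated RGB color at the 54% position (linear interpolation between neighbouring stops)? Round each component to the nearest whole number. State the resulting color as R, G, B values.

54% lies between the 33% and 67% stops, so the local fraction is t = (54 − 33)/(67 − 33) = 21/34 ≈ 0.6176.
#78e0b4 → (120, 224, 180); #aa5148 → (170, 81, 72).
R = 120 + 0.6176 × (170 − 120) = 150.88 → 151
G = 224 + 0.6176 × (81 − 224) = 135.683 → 136
B = 180 + 0.6176 × (72 − 180) = 113.299 → 113

(151, 136, 113)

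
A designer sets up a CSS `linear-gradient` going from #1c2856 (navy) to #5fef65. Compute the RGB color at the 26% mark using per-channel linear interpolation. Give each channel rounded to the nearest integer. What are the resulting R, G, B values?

#1c2856 → (28, 40, 86); #5fef65 → (95, 239, 101).
26% corresponds to t = 0.26.
R = 28 + 0.26 × (95 − 28) = 28 + 0.26 × 67 = 45.42 → 45
G = 40 + 0.26 × (239 − 40) = 40 + 0.26 × 199 = 91.74 → 92
B = 86 + 0.26 × (101 − 86) = 86 + 0.26 × 15 = 89.9 → 90

(45, 92, 90)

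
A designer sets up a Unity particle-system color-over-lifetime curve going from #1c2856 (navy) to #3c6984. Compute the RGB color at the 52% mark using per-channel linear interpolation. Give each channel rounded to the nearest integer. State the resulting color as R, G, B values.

(45, 74, 110)

#1c2856 → (28, 40, 86); #3c6984 → (60, 105, 132).
52% corresponds to t = 0.52.
R = 28 + 0.52 × (60 − 28) = 28 + 0.52 × 32 = 44.64 → 45
G = 40 + 0.52 × (105 − 40) = 40 + 0.52 × 65 = 73.8 → 74
B = 86 + 0.52 × (132 − 86) = 86 + 0.52 × 46 = 109.92 → 110
So the blended color is (45, 74, 110), about #2d4a6e.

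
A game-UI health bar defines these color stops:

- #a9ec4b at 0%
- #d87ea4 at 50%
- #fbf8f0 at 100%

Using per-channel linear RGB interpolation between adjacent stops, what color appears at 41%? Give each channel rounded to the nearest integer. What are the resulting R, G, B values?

41% lies between the 0% and 50% stops, so the local fraction is t = (41 − 0)/(50 − 0) = 41/50 ≈ 0.82.
#a9ec4b → (169, 236, 75); #d87ea4 → (216, 126, 164).
R = 169 + 0.82 × (216 − 169) = 207.54 → 208
G = 236 + 0.82 × (126 − 236) = 145.8 → 146
B = 75 + 0.82 × (164 − 75) = 147.98 → 148

(208, 146, 148)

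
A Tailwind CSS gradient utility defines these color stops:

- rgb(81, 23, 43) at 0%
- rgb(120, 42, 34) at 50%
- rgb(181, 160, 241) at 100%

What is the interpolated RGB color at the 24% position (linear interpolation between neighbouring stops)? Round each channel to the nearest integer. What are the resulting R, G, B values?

24% lies between the 0% and 50% stops, so the local fraction is t = (24 − 0)/(50 − 0) = 24/50 ≈ 0.48.
R = 81 + 0.48 × (120 − 81) = 99.72 → 100
G = 23 + 0.48 × (42 − 23) = 32.12 → 32
B = 43 + 0.48 × (34 − 43) = 38.68 → 39

(100, 32, 39)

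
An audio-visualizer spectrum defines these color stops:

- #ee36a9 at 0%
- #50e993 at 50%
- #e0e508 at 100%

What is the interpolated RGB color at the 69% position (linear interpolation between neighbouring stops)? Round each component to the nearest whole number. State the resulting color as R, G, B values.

(135, 231, 94)

69% lies between the 50% and 100% stops, so the local fraction is t = (69 − 50)/(100 − 50) = 19/50 ≈ 0.38.
#50e993 → (80, 233, 147); #e0e508 → (224, 229, 8).
R = 80 + 0.38 × (224 − 80) = 134.72 → 135
G = 233 + 0.38 × (229 − 233) = 231.48 → 231
B = 147 + 0.38 × (8 − 147) = 94.18 → 94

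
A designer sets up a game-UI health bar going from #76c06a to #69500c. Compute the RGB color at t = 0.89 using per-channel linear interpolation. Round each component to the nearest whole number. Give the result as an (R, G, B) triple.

(106, 92, 22)

#76c06a → (118, 192, 106); #69500c → (105, 80, 12).
R = 118 + 0.89 × (105 − 118) = 118 + 0.89 × -13 = 106.43 → 106
G = 192 + 0.89 × (80 − 192) = 192 + 0.89 × -112 = 92.32 → 92
B = 106 + 0.89 × (12 − 106) = 106 + 0.89 × -94 = 22.34 → 22
So the blended color is (106, 92, 22), about #6a5c16.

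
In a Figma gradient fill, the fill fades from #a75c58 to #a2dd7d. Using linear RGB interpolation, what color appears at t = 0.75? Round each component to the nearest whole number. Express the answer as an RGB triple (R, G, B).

#a75c58 → (167, 92, 88); #a2dd7d → (162, 221, 125).
R = 167 + 0.75 × (162 − 167) = 167 + 0.75 × -5 = 163.25 → 163
G = 92 + 0.75 × (221 − 92) = 92 + 0.75 × 129 = 188.75 → 189
B = 88 + 0.75 × (125 − 88) = 88 + 0.75 × 37 = 115.75 → 116

(163, 189, 116)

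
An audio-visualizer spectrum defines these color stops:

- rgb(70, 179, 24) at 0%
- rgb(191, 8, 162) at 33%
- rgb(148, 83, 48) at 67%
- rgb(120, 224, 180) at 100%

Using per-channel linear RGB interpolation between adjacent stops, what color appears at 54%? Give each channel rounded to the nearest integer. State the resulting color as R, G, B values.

(164, 54, 92)

54% lies between the 33% and 67% stops, so the local fraction is t = (54 − 33)/(67 − 33) = 21/34 ≈ 0.6176.
R = 191 + 0.6176 × (148 − 191) = 164.443 → 164
G = 8 + 0.6176 × (83 − 8) = 54.32 → 54
B = 162 + 0.6176 × (48 − 162) = 91.594 → 92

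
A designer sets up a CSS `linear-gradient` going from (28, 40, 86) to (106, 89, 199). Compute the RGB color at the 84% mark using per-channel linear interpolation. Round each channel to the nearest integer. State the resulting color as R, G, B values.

84% corresponds to t = 0.84.
R = 28 + 0.84 × (106 − 28) = 28 + 0.84 × 78 = 93.52 → 94
G = 40 + 0.84 × (89 − 40) = 40 + 0.84 × 49 = 81.16 → 81
B = 86 + 0.84 × (199 − 86) = 86 + 0.84 × 113 = 180.92 → 181

(94, 81, 181)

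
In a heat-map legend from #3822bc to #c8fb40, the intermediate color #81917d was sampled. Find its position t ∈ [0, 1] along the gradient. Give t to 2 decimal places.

Invert the lerp on the G channel (largest span, 217): t = (145 − 34) / (251 − 34) = 111/217 = 0.51152.
Check on R: (129 − 56)/(200 − 56) = 0.5069 ✓

0.51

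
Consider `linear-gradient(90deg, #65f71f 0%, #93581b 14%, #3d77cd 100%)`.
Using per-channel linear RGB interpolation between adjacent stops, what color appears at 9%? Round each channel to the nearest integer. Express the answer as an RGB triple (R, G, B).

9% lies between the 0% and 14% stops, so the local fraction is t = (9 − 0)/(14 − 0) = 9/14 ≈ 0.6429.
#65f71f → (101, 247, 31); #93581b → (147, 88, 27).
R = 101 + 0.6429 × (147 − 101) = 130.573 → 131
G = 247 + 0.6429 × (88 − 247) = 144.779 → 145
B = 31 + 0.6429 × (27 − 31) = 28.428 → 28

(131, 145, 28)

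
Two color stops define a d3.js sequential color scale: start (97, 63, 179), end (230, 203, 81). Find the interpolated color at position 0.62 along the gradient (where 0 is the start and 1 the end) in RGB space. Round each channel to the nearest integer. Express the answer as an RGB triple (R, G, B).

R = 97 + 0.62 × (230 − 97) = 97 + 0.62 × 133 = 179.46 → 179
G = 63 + 0.62 × (203 − 63) = 63 + 0.62 × 140 = 149.8 → 150
B = 179 + 0.62 × (81 − 179) = 179 + 0.62 × -98 = 118.24 → 118

(179, 150, 118)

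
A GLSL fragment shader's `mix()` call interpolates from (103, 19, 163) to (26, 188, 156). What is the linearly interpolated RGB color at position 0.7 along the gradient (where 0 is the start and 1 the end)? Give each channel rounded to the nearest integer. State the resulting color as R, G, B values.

R = 103 + 0.7 × (26 − 103) = 103 + 0.7 × -77 = 49.1 → 49
G = 19 + 0.7 × (188 − 19) = 19 + 0.7 × 169 = 137.3 → 137
B = 163 + 0.7 × (156 − 163) = 163 + 0.7 × -7 = 158.1 → 158

(49, 137, 158)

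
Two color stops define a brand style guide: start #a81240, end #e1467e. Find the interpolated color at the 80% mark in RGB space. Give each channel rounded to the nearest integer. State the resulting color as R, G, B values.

#a81240 → (168, 18, 64); #e1467e → (225, 70, 126).
80% corresponds to t = 0.8.
R = 168 + 0.8 × (225 − 168) = 168 + 0.8 × 57 = 213.6 → 214
G = 18 + 0.8 × (70 − 18) = 18 + 0.8 × 52 = 59.6 → 60
B = 64 + 0.8 × (126 − 64) = 64 + 0.8 × 62 = 113.6 → 114
So the blended color is (214, 60, 114), about #d63c72.

(214, 60, 114)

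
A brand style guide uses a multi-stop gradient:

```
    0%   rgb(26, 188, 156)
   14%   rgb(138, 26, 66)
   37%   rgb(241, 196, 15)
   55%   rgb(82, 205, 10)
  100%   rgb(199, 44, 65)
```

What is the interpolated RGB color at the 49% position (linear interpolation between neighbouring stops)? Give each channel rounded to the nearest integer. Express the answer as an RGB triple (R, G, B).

(135, 202, 12)

49% lies between the 37% and 55% stops, so the local fraction is t = (49 − 37)/(55 − 37) = 12/18 ≈ 0.6667.
R = 241 + 0.6667 × (82 − 241) = 134.995 → 135
G = 196 + 0.6667 × (205 − 196) = 202 → 202
B = 15 + 0.6667 × (10 − 15) = 11.666 → 12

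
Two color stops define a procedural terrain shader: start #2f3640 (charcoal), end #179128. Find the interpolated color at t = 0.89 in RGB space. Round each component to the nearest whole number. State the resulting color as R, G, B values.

#2f3640 → (47, 54, 64); #179128 → (23, 145, 40).
R = 47 + 0.89 × (23 − 47) = 47 + 0.89 × -24 = 25.64 → 26
G = 54 + 0.89 × (145 − 54) = 54 + 0.89 × 91 = 134.99 → 135
B = 64 + 0.89 × (40 − 64) = 64 + 0.89 × -24 = 42.64 → 43

(26, 135, 43)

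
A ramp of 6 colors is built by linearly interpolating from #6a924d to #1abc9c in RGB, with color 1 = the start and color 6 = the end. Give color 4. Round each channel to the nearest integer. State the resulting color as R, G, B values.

(58, 171, 124)

With 6 swatches and endpoints inclusive, swatch 4 sits at t = (4 − 1)/(6 − 1) = 3/5 ≈ 0.6.
#6a924d → (106, 146, 77); #1abc9c → (26, 188, 156).
R = 106 + 0.6 × (26 − 106) = 58 → 58
G = 146 + 0.6 × (188 − 146) = 171.2 → 171
B = 77 + 0.6 × (156 − 77) = 124.4 → 124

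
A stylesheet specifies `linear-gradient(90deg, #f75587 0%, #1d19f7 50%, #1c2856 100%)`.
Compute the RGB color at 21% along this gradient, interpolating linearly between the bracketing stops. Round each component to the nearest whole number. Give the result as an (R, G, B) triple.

(155, 60, 182)

21% lies between the 0% and 50% stops, so the local fraction is t = (21 − 0)/(50 − 0) = 21/50 ≈ 0.42.
#f75587 → (247, 85, 135); #1d19f7 → (29, 25, 247).
R = 247 + 0.42 × (29 − 247) = 155.44 → 155
G = 85 + 0.42 × (25 − 85) = 59.8 → 60
B = 135 + 0.42 × (247 − 135) = 182.04 → 182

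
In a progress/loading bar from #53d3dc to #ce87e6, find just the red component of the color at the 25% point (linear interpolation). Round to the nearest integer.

114

R₁ = 83 (from #53d3dc), R₂ = 206 (from #ce87e6).
R = 83 + 0.25 × (206 − 83) = 113.75 → 114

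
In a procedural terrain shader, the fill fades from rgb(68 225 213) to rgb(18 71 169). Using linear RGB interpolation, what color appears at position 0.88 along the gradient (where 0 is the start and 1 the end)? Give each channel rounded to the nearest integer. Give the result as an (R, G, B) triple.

(24, 89, 174)

R = 68 + 0.88 × (18 − 68) = 68 + 0.88 × -50 = 24 → 24
G = 225 + 0.88 × (71 − 225) = 225 + 0.88 × -154 = 89.48 → 89
B = 213 + 0.88 × (169 − 213) = 213 + 0.88 × -44 = 174.28 → 174
So the blended color is (24, 89, 174), about #1859ae.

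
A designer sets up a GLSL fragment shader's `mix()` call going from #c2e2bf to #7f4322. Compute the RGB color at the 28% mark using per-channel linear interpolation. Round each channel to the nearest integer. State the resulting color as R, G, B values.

(175, 181, 147)

#c2e2bf → (194, 226, 191); #7f4322 → (127, 67, 34).
28% corresponds to t = 0.28.
R = 194 + 0.28 × (127 − 194) = 194 + 0.28 × -67 = 175.24 → 175
G = 226 + 0.28 × (67 − 226) = 226 + 0.28 × -159 = 181.48 → 181
B = 191 + 0.28 × (34 − 191) = 191 + 0.28 × -157 = 147.04 → 147
So the blended color is (175, 181, 147), about #afb593.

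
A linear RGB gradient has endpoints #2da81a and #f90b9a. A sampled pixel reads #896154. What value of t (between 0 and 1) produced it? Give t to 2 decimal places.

0.45

Invert the lerp on the R channel (largest span, 204): t = (137 − 45) / (249 − 45) = 92/204 = 0.45098.
Check on G: (97 − 168)/(11 − 168) = 0.4522 ✓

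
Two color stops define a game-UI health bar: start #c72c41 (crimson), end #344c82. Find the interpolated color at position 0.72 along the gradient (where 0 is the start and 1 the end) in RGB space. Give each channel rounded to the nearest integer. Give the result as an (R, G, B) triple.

(93, 67, 112)

#c72c41 → (199, 44, 65); #344c82 → (52, 76, 130).
R = 199 + 0.72 × (52 − 199) = 199 + 0.72 × -147 = 93.16 → 93
G = 44 + 0.72 × (76 − 44) = 44 + 0.72 × 32 = 67.04 → 67
B = 65 + 0.72 × (130 − 65) = 65 + 0.72 × 65 = 111.8 → 112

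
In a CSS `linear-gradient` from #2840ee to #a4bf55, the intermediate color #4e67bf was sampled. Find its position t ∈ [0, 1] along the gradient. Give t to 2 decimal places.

0.31

Invert the lerp on the B channel (largest span, 153): t = (191 − 238) / (85 − 238) = -47/-153 = 0.30719.
Check on R: (78 − 40)/(164 − 40) = 0.3065 ✓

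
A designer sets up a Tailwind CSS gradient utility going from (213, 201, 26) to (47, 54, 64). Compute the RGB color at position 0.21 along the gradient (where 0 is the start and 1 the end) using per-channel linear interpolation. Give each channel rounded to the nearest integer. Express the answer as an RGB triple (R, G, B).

(178, 170, 34)

R = 213 + 0.21 × (47 − 213) = 213 + 0.21 × -166 = 178.14 → 178
G = 201 + 0.21 × (54 − 201) = 201 + 0.21 × -147 = 170.13 → 170
B = 26 + 0.21 × (64 − 26) = 26 + 0.21 × 38 = 33.98 → 34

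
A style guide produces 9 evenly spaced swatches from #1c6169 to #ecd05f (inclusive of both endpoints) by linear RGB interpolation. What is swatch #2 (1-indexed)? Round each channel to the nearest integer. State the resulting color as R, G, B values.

With 9 swatches and endpoints inclusive, swatch 2 sits at t = (2 − 1)/(9 − 1) = 1/8 ≈ 0.125.
#1c6169 → (28, 97, 105); #ecd05f → (236, 208, 95).
R = 28 + 0.125 × (236 − 28) = 54 → 54
G = 97 + 0.125 × (208 − 97) = 110.875 → 111
B = 105 + 0.125 × (95 − 105) = 103.75 → 104

(54, 111, 104)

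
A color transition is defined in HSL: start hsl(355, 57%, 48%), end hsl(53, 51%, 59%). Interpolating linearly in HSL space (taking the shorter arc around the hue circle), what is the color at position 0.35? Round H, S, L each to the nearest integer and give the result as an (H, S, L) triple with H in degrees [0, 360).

Hue: 53 − 355 = -302°, but |-302| > 180 so the shorter arc goes the other way: Δh = -302 + 360 = 58°.
H = 355 + 0.35 × (58) = 375.3 → 375 → 375 mod 360 = 15°
S = 57 + 0.35 × (51 − 57) = 54.9 → 55%
L = 48 + 0.35 × (59 − 48) = 51.85 → 52%

(15, 55, 52)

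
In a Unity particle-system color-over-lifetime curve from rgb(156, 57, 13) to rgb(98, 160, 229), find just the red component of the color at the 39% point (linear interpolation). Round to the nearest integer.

R = 156 + 0.39 × (98 − 156) = 133.38 → 133

133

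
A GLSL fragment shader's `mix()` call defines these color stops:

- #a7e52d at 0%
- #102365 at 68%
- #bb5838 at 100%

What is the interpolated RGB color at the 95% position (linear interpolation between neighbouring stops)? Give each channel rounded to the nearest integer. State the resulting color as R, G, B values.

95% lies between the 68% and 100% stops, so the local fraction is t = (95 − 68)/(100 − 68) = 27/32 ≈ 0.8438.
#102365 → (16, 35, 101); #bb5838 → (187, 88, 56).
R = 16 + 0.8438 × (187 − 16) = 160.29 → 160
G = 35 + 0.8438 × (88 − 35) = 79.721 → 80
B = 101 + 0.8438 × (56 − 101) = 63.029 → 63

(160, 80, 63)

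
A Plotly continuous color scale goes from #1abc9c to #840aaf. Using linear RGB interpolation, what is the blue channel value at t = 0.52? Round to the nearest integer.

B₁ = 156 (from #1abc9c), B₂ = 175 (from #840aaf).
B = 156 + 0.52 × (175 − 156) = 165.88 → 166

166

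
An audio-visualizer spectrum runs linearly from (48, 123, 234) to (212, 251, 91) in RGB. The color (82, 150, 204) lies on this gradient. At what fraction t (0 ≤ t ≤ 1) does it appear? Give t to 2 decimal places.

0.21

Invert the lerp on the R channel (largest span, 164): t = (82 − 48) / (212 − 48) = 34/164 = 0.20732.
Check on G: (150 − 123)/(251 − 123) = 0.2109 ✓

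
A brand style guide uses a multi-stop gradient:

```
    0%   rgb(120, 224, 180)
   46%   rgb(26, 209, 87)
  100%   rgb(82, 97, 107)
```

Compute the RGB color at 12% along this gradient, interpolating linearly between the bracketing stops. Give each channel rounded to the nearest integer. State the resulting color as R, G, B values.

12% lies between the 0% and 46% stops, so the local fraction is t = (12 − 0)/(46 − 0) = 12/46 ≈ 0.2609.
R = 120 + 0.2609 × (26 − 120) = 95.475 → 95
G = 224 + 0.2609 × (209 − 224) = 220.087 → 220
B = 180 + 0.2609 × (87 − 180) = 155.736 → 156

(95, 220, 156)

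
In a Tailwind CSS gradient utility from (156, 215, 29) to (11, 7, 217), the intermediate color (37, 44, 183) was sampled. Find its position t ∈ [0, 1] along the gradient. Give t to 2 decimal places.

0.82

Invert the lerp on the G channel (largest span, 208): t = (44 − 215) / (7 − 215) = -171/-208 = 0.82212.
Check on R: (37 − 156)/(11 − 156) = 0.8207 ✓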